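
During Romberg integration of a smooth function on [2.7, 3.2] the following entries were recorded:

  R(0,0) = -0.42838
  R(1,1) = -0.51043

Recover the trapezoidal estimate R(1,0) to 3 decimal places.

From R(1,1) = (4·R(1,0) − R(0,0))/3, solve for R(1,0):
4·R(1,0) = 3·(-0.51043) + (-0.42838) = -1.95967
R(1,0) = -0.48992

-0.490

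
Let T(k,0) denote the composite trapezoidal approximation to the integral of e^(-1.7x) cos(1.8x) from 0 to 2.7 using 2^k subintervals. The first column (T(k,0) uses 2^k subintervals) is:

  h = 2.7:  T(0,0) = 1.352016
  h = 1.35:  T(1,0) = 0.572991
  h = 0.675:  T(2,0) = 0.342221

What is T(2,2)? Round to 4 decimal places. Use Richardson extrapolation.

T(1,1) = (4·0.572991 − 1.352016) / 3 = 0.313316
T(2,1) = 0.342221 + (0.342221 − 0.572991)/3 = 0.265298
T(2,2) = 0.265298 + (0.265298 − 0.313316)/15 = 0.262097

0.2621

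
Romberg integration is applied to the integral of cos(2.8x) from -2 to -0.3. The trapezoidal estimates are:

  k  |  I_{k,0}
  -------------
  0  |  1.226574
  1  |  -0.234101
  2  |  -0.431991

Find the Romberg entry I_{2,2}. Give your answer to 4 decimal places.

Richardson extrapolation on the trapezoidal column (denominator 4−1=3):
I_{1,1} = -0.234101 + (-0.234101 − 1.226574)/3 = -0.720993
I_{2,1} = (4·(-0.431991) − (-0.234101)) / 3 = -0.497954
I_{2,2} = (16·(-0.497954) − (-0.720993)) / 15 = -0.483085

-0.4831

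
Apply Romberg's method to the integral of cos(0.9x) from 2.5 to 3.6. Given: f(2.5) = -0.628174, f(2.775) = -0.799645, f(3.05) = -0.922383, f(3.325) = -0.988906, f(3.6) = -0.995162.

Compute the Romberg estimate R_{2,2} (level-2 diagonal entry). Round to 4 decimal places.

R_{0,0} (trapezoid, 1 panel, h=1.1000): -0.892835
R_{1,0} (trapezoid, 2 panels, h=0.5500): -0.953728
R_{2,0} (trapezoid, 4 panels, h=0.2750): -0.968716
R_{1,1} = -0.953728 + (-0.953728 − (-0.892835))/3 = -0.974026
R_{2,1} = -0.968716 + (-0.968716 − (-0.953728))/3 = -0.973712
R_{2,2} = -0.973712 + (-0.973712 − (-0.974026))/15 = -0.973691

-0.9737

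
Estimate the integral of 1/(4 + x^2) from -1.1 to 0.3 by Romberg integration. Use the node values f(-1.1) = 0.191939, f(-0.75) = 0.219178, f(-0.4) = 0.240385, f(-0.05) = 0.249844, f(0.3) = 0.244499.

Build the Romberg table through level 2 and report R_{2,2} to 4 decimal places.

R_{0,0} (trapezoid, 1 panel, h=1.4000): 0.305507
R_{1,0} (trapezoid, 2 panels, h=0.7000): 0.321023
R_{2,0} (trapezoid, 4 panels, h=0.3500): 0.324669
R_{1,1} = 0.321023 + (0.321023 − 0.305507)/3 = 0.326195
R_{2,1} = 0.324669 + (0.324669 − 0.321023)/3 = 0.325884
R_{2,2} = 0.325884 + (0.325884 − 0.326195)/15 = 0.325863

0.3259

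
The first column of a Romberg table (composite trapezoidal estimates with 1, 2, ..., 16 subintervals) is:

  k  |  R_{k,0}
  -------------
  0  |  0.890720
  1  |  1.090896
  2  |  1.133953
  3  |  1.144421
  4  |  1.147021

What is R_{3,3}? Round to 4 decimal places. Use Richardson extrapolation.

R_{1,1} = (4·1.090896 − 0.890720) / 3 = 1.157621
R_{2,1} = 1.133953 + (1.133953 − 1.090896)/3 = 1.148305
R_{3,1} = (4·1.144421 − 1.133953) / 3 = 1.147910
R_{2,2} = 1.148305 + (1.148305 − 1.157621)/15 = 1.147684
R_{3,2} = 1.147910 + (1.147910 − 1.148305)/15 = 1.147884
R_{3,3} = 1.147884 + (1.147884 − 1.147684)/63 = 1.147887

1.1479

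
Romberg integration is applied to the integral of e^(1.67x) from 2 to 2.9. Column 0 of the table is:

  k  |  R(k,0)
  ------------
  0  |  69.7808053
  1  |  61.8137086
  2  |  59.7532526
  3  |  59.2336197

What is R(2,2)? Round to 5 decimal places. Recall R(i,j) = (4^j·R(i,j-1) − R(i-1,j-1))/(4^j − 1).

R(1,1) = (4·61.8137086 − 69.7808053) / 3 = 59.1580097
R(2,1) = (4·59.7532526 − 61.8137086) / 3 = 59.0664339
R(2,2) = 59.0664339 + (59.0664339 − 59.1580097)/15 = 59.0603288

59.06033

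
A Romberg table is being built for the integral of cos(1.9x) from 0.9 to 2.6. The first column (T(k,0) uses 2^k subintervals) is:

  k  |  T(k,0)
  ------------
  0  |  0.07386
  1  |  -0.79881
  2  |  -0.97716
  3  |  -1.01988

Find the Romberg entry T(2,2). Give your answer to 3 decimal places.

-1.033

Richardson extrapolation on the trapezoidal column (denominator 4−1=3):
T(1,1) = -0.79881 + (-0.79881 − 0.07386)/3 = -1.08970
T(2,1) = -0.97716 + (-0.97716 − (-0.79881))/3 = -1.03661
T(2,2) = (16·(-1.03661) − (-1.08970)) / 15 = -1.03307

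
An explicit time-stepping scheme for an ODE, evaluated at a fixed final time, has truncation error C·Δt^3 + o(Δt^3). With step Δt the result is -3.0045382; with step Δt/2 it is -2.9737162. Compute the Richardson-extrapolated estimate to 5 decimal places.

Extrapolated value = (8·A(Δt/2) − A(Δt)) / (8 − 1)
= (8·(-2.9737162) − (-3.0045382)) / 7
= -20.7851914 / 7 = -2.9693131

-2.96931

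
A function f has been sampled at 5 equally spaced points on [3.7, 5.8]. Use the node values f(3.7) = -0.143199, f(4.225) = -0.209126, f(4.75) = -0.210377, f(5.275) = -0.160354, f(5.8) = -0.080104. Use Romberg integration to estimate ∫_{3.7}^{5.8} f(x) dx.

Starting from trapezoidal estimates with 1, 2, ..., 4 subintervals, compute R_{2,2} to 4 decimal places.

R_{0,0} (trapezoid, 1 panel, h=2.1000): -0.234468
R_{1,0} (trapezoid, 2 panels, h=1.0500): -0.338130
R_{2,0} (trapezoid, 4 panels, h=0.5250): -0.363042
R_{1,1} = -0.338130 + (-0.338130 − (-0.234468))/3 = -0.372684
R_{2,1} = -0.363042 + (-0.363042 − (-0.338130))/3 = -0.371346
R_{2,2} = -0.371346 + (-0.371346 − (-0.372684))/15 = -0.371257

-0.3713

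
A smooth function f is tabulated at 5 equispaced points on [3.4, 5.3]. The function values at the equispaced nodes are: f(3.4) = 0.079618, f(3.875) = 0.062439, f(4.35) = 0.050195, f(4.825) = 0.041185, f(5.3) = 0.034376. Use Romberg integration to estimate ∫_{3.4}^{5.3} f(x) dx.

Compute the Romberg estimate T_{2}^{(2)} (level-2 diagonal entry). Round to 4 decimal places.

T_{0}^{(0)} (trapezoid, 1 panel, h=1.9000): 0.108294
T_{1}^{(0)} (trapezoid, 2 panels, h=0.9500): 0.101832
T_{2}^{(0)} (trapezoid, 4 panels, h=0.4750): 0.100138
T_{1}^{(1)} = 0.101832 + (0.101832 − 0.108294)/3 = 0.099678
T_{2}^{(1)} = 0.100138 + (0.100138 − 0.101832)/3 = 0.099573
T_{2}^{(2)} = 0.099573 + (0.099573 − 0.099678)/15 = 0.099566

0.0996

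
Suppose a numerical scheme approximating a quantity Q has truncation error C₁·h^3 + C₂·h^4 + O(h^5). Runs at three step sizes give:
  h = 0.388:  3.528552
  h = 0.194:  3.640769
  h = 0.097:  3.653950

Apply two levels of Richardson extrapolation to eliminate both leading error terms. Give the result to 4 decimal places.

3.6558

First eliminate the h^3 term (factor 2^3 = 8):
  B₁ = (8·3.640769 − 3.528552)/7 = 3.656800
  B₂ = (8·3.653950 − 3.640769)/7 = 3.655833
Then eliminate the h^4 term (factor 2^4 = 16):
  (16·3.655833 − 3.656800)/15 = 3.655769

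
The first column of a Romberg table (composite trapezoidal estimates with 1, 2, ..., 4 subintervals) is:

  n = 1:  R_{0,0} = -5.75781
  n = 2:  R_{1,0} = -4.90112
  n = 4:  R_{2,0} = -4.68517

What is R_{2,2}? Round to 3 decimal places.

R_{1,1} = -4.90112 + (-4.90112 − (-5.75781))/3 = -4.61556
R_{2,1} = -4.68517 + (-4.68517 − (-4.90112))/3 = -4.61319
R_{2,2} = (16·(-4.61319) − (-4.61556)) / 15 = -4.61303
(Column j=1 coincides with Simpson's rule on the same nodes.)

-4.613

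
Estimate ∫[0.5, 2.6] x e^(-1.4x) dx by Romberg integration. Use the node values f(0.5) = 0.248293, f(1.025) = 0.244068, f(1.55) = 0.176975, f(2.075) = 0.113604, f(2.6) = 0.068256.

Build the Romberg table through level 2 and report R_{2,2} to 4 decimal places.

0.3683

R_{0,0} (trapezoid, 1 panel, h=2.1000): 0.332376
R_{1,0} (trapezoid, 2 panels, h=1.0500): 0.352012
R_{2,0} (trapezoid, 4 panels, h=0.5250): 0.363784
R_{1,1} = 0.352012 + (0.352012 − 0.332376)/3 = 0.358557
R_{2,1} = 0.363784 + (0.363784 − 0.352012)/3 = 0.367708
R_{2,2} = 0.367708 + (0.367708 − 0.358557)/15 = 0.368318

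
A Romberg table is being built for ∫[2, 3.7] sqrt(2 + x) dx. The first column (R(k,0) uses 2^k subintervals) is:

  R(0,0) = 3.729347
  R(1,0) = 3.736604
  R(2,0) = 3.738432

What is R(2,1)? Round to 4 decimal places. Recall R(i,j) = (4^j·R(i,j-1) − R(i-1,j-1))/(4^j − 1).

Richardson extrapolation on the trapezoidal column (denominator 4−1=3):
R(2,1) = 3.738432 + (3.738432 − 3.736604)/3 = 3.739041

3.7390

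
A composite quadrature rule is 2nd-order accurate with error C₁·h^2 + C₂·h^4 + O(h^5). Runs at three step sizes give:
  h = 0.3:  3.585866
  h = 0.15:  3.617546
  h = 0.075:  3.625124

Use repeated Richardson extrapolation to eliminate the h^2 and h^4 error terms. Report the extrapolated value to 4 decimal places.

First eliminate the h^2 term (factor 2^2 = 4):
  B₁ = (4·3.617546 − 3.585866)/3 = 3.628106
  B₂ = (4·3.625124 − 3.617546)/3 = 3.627650
Then eliminate the h^4 term (factor 2^4 = 16):
  (16·3.627650 − 3.628106)/15 = 3.627620

3.6276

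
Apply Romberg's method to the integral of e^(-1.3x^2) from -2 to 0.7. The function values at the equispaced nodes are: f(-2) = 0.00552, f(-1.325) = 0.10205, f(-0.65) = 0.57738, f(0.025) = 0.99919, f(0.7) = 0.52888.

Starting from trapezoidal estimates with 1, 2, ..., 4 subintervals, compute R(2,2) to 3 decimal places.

R(0,0) (trapezoid, 1 panel, h=2.7000): 0.72144
R(1,0) (trapezoid, 2 panels, h=1.3500): 1.14018
R(2,0) (trapezoid, 4 panels, h=0.6750): 1.31343
R(1,1) = 1.14018 + (1.14018 − 0.72144)/3 = 1.27976
R(2,1) = 1.31343 + (1.31343 − 1.14018)/3 = 1.37118
R(2,2) = 1.37118 + (1.37118 − 1.27976)/15 = 1.37727

1.377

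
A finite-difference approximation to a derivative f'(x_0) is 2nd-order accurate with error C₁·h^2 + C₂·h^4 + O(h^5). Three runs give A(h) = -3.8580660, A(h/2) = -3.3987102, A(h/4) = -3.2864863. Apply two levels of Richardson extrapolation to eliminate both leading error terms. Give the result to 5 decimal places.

First eliminate the h^2 term (factor 2^2 = 4):
  B₁ = (4·(-3.3987102) − (-3.8580660))/3 = -3.2455916
  B₂ = (4·(-3.2864863) − (-3.3987102))/3 = -3.2490783
Then eliminate the h^4 term (factor 2^4 = 16):
  (16·(-3.2490783) − (-3.2455916))/15 = -3.2493107

-3.24931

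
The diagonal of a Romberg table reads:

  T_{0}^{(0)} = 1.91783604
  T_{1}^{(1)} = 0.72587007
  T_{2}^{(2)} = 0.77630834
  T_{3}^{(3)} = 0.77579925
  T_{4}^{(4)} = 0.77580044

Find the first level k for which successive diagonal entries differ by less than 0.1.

k = 2

|T_{1}^{(1)} − T_{0}^{(0)}| = 1.19196597 ≥ 0.1
|T_{2}^{(2)} − T_{1}^{(1)}| = 0.05043827 < 0.1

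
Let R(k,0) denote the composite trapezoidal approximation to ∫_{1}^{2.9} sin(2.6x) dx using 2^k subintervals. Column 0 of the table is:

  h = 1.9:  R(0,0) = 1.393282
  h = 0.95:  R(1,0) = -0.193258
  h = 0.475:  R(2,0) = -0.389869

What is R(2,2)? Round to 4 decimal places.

Richardson extrapolation on the trapezoidal column (denominator 4−1=3):
R(1,1) = (4·(-0.193258) − 1.393282) / 3 = -0.722105
R(2,1) = (4·(-0.389869) − (-0.193258)) / 3 = -0.455406
R(2,2) = -0.455406 + (-0.455406 − (-0.722105))/15 = -0.437626
(Column j=1 coincides with Simpson's rule on the same nodes.)

-0.4376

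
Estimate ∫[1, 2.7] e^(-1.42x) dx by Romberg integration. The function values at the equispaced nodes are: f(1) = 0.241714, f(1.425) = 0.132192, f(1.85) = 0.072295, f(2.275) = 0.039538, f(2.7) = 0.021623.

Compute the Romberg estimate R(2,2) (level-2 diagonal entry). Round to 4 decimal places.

0.1550

R(0,0) (trapezoid, 1 panel, h=1.7000): 0.223836
R(1,0) (trapezoid, 2 panels, h=0.8500): 0.173369
R(2,0) (trapezoid, 4 panels, h=0.4250): 0.159670
R(1,1) = 0.173369 + (0.173369 − 0.223836)/3 = 0.156547
R(2,1) = 0.159670 + (0.159670 − 0.173369)/3 = 0.155104
R(2,2) = 0.155104 + (0.155104 − 0.156547)/15 = 0.155008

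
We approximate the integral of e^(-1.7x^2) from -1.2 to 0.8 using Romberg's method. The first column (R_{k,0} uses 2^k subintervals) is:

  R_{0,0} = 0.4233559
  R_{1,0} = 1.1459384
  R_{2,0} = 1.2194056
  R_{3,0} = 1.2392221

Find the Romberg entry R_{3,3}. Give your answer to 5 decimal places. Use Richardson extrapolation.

1.24614

Richardson extrapolation on the trapezoidal column (denominator 4−1=3):
R_{1,1} = 1.1459384 + (1.1459384 − 0.4233559)/3 = 1.3867992
R_{2,1} = (4·1.2194056 − 1.1459384) / 3 = 1.2438947
R_{3,1} = 1.2392221 + (1.2392221 − 1.2194056)/3 = 1.2458276
R_{2,2} = (16·1.2438947 − 1.3867992) / 15 = 1.2343677
R_{3,2} = 1.2458276 + (1.2458276 − 1.2438947)/15 = 1.2459565
R_{3,3} = 1.2459565 + (1.2459565 − 1.2343677)/63 = 1.2461404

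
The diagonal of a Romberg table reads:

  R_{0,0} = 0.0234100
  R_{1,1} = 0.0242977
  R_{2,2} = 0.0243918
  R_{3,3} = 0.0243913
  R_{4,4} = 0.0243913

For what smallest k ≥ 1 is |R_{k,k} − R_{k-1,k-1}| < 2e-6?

|R_{1,1} − R_{0,0}| = 0.0008877 ≥ 2e-6
|R_{2,2} − R_{1,1}| = 0.0000941 ≥ 2e-6
|R_{3,3} − R_{2,2}| = 0.0000005 < 2e-6

k = 3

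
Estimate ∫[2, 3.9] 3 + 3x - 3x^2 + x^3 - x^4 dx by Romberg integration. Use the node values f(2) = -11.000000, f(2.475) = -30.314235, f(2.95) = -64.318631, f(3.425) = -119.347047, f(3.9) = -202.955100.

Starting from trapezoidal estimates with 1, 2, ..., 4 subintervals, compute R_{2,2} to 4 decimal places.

R_{0,0} (trapezoid, 1 panel, h=1.9000): -203.257345
R_{1,0} (trapezoid, 2 panels, h=0.9500): -162.731372
R_{2,0} (trapezoid, 4 panels, h=0.4750): -152.454795
R_{1,1} = -162.731372 + (-162.731372 − (-203.257345))/3 = -149.222714
R_{2,1} = -152.454795 + (-152.454795 − (-162.731372))/3 = -149.029269
R_{2,2} = -149.029269 + (-149.029269 − (-149.222714))/15 = -149.016373

-149.0164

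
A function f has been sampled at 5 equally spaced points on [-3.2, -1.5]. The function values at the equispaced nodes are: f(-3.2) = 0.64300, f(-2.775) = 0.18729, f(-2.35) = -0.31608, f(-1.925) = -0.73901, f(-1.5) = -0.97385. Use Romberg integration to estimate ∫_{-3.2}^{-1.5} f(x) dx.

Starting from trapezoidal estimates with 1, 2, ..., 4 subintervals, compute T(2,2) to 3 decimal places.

-0.449

T(0,0) (trapezoid, 1 panel, h=1.7000): -0.28122
T(1,0) (trapezoid, 2 panels, h=0.8500): -0.40928
T(2,0) (trapezoid, 4 panels, h=0.4250): -0.43912
T(1,1) = -0.40928 + (-0.40928 − (-0.28122))/3 = -0.45197
T(2,1) = -0.43912 + (-0.43912 − (-0.40928))/3 = -0.44907
T(2,2) = -0.44907 + (-0.44907 − (-0.45197))/15 = -0.44888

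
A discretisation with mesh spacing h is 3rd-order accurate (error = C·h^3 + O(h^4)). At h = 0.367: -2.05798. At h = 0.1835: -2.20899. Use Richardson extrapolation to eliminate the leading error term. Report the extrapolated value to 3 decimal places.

-2.231

The leading error scales as h^3; refining by a factor of 2 reduces it by 2^3 = 8.
Extrapolated value = (8·A(h/2) − A(h)) / (8 − 1)
= (8·(-2.20899) − (-2.05798)) / 7
= -15.61394 / 7 = -2.23056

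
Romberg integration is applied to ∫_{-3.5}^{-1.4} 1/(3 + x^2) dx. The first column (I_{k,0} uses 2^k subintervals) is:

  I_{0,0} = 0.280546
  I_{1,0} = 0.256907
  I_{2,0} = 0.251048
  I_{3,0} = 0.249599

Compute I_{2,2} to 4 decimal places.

0.2491

I_{1,1} = (4·0.256907 − 0.280546) / 3 = 0.249027
I_{2,1} = (4·0.251048 − 0.256907) / 3 = 0.249095
I_{2,2} = (16·0.249095 − 0.249027) / 15 = 0.249100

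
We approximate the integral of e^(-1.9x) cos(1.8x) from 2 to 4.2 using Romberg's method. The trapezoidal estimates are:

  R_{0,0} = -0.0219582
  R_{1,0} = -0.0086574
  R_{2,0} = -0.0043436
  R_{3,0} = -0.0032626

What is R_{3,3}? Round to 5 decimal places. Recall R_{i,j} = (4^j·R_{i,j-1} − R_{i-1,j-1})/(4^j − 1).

-0.00290

Richardson extrapolation on the trapezoidal column (denominator 4−1=3):
R_{1,1} = -0.0086574 + (-0.0086574 − (-0.0219582))/3 = -0.0042238
R_{2,1} = -0.0043436 + (-0.0043436 − (-0.0086574))/3 = -0.0029057
R_{3,1} = -0.0032626 + (-0.0032626 − (-0.0043436))/3 = -0.0029023
R_{2,2} = -0.0029057 + (-0.0029057 − (-0.0042238))/15 = -0.0028178
R_{3,2} = -0.0029023 + (-0.0029023 − (-0.0029057))/15 = -0.0029021
R_{3,3} = -0.0029021 + (-0.0029021 − (-0.0028178))/63 = -0.0029034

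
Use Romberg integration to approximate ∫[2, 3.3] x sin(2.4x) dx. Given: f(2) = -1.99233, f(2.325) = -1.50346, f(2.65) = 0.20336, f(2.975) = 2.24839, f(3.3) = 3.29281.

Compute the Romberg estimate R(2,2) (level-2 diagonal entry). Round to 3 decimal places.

0.511

R(0,0) (trapezoid, 1 panel, h=1.3000): 0.84531
R(1,0) (trapezoid, 2 panels, h=0.6500): 0.55484
R(2,0) (trapezoid, 4 panels, h=0.3250): 0.51952
R(1,1) = 0.55484 + (0.55484 − 0.84531)/3 = 0.45802
R(2,1) = 0.51952 + (0.51952 − 0.55484)/3 = 0.50775
R(2,2) = 0.50775 + (0.50775 − 0.45802)/15 = 0.51107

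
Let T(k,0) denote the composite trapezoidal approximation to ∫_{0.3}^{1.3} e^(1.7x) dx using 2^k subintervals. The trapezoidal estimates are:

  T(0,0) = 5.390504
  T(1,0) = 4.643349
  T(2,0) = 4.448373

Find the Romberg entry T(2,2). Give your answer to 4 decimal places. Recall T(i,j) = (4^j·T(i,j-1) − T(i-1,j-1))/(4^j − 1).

4.3827

Richardson extrapolation on the trapezoidal column (denominator 4−1=3):
T(1,1) = (4·4.643349 − 5.390504) / 3 = 4.394297
T(2,1) = (4·4.448373 − 4.643349) / 3 = 4.383381
T(2,2) = 4.383381 + (4.383381 − 4.394297)/15 = 4.382653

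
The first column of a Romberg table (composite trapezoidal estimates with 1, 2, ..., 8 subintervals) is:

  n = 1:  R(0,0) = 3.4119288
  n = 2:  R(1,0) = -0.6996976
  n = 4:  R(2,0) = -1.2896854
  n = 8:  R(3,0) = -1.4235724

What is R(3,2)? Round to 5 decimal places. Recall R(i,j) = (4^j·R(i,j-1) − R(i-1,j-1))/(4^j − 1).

-1.46699

Richardson extrapolation on the trapezoidal column (denominator 4−1=3):
R(2,1) = -1.2896854 + (-1.2896854 − (-0.6996976))/3 = -1.4863480
R(3,1) = (4·(-1.4235724) − (-1.2896854)) / 3 = -1.4682014
R(3,2) = (16·(-1.4682014) − (-1.4863480)) / 15 = -1.4669916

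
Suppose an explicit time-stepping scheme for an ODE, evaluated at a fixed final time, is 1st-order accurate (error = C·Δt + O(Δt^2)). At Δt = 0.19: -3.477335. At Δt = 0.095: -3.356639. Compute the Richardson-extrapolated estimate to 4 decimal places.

The leading error scales as Δt; refining by a factor of 2 reduces it by 2^1 = 2.
Extrapolated value = (2·A(Δt/2) − A(Δt)) / (2 − 1)
= (2·(-3.356639) − (-3.477335)) / 1
= -3.235943 / 1 = -3.235943

-3.2359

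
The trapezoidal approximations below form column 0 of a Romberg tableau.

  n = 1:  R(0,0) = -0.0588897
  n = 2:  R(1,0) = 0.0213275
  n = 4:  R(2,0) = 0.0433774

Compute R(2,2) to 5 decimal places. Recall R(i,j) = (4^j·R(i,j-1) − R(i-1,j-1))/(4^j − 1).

0.05090

Richardson extrapolation on the trapezoidal column (denominator 4−1=3):
R(1,1) = 0.0213275 + (0.0213275 − (-0.0588897))/3 = 0.0480666
R(2,1) = 0.0433774 + (0.0433774 − 0.0213275)/3 = 0.0507274
R(2,2) = (16·0.0507274 − 0.0480666) / 15 = 0.0509048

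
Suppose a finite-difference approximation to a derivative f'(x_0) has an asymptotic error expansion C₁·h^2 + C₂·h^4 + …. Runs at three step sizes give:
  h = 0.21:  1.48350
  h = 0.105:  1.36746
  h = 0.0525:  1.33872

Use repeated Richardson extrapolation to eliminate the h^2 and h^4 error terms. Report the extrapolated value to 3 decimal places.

First eliminate the h^2 term (factor 2^2 = 4):
  B₁ = (4·1.36746 − 1.48350)/3 = 1.32878
  B₂ = (4·1.33872 − 1.36746)/3 = 1.32914
Then eliminate the h^4 term (factor 2^4 = 16):
  (16·1.32914 − 1.32878)/15 = 1.32916

1.329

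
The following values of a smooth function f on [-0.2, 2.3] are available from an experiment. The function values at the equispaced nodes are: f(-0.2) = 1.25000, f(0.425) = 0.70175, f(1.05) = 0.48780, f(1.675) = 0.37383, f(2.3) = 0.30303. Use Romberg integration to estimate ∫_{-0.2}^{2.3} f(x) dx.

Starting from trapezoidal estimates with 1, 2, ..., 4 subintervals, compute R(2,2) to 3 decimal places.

R(0,0) (trapezoid, 1 panel, h=2.5000): 1.94129
R(1,0) (trapezoid, 2 panels, h=1.2500): 1.58039
R(2,0) (trapezoid, 4 panels, h=0.6250): 1.46243
R(1,1) = 1.58039 + (1.58039 − 1.94129)/3 = 1.46009
R(2,1) = 1.46243 + (1.46243 − 1.58039)/3 = 1.42311
R(2,2) = 1.42311 + (1.42311 − 1.46009)/15 = 1.42064

1.421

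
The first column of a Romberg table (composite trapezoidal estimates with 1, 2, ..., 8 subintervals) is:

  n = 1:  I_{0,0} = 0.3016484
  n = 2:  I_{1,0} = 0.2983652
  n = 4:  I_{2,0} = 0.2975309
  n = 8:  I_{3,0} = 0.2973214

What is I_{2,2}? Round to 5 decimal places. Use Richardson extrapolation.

0.29725

I_{1,1} = 0.2983652 + (0.2983652 − 0.3016484)/3 = 0.2972708
I_{2,1} = 0.2975309 + (0.2975309 − 0.2983652)/3 = 0.2972528
I_{2,2} = (16·0.2972528 − 0.2972708) / 15 = 0.2972516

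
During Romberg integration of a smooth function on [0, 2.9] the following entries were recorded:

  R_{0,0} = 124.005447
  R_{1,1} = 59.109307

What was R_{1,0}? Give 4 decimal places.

From R_{1,1} = (4·R_{1,0} − R_{0,0})/3, solve for R_{1,0}:
4·R_{1,0} = 3·59.109307 + 124.005447 = 301.333368
R_{1,0} = 75.333342

75.3333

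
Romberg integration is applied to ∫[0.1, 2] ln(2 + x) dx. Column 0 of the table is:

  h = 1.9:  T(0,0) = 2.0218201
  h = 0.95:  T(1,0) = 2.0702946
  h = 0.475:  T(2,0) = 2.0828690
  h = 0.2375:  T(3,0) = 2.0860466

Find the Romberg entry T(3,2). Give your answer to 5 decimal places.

2.08711

T(2,1) = 2.0828690 + (2.0828690 − 2.0702946)/3 = 2.0870605
T(3,1) = (4·2.0860466 − 2.0828690) / 3 = 2.0871058
T(3,2) = (16·2.0871058 − 2.0870605) / 15 = 2.0871088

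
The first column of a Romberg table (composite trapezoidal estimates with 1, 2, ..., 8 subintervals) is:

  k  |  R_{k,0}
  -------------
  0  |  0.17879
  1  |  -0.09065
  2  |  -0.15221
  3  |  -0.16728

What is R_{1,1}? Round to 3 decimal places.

Richardson extrapolation on the trapezoidal column (denominator 4−1=3):
R_{1,1} = (4·(-0.09065) − 0.17879) / 3 = -0.18046

-0.180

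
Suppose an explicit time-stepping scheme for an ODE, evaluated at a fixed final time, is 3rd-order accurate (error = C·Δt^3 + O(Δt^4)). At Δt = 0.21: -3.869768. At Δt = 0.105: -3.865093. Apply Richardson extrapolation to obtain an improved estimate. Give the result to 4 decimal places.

The leading error scales as Δt^3; refining by a factor of 2 reduces it by 2^3 = 8.
Extrapolated value = (8·A(Δt/2) − A(Δt)) / (8 − 1)
= (8·(-3.865093) − (-3.869768)) / 7
= -27.050976 / 7 = -3.864425

-3.8644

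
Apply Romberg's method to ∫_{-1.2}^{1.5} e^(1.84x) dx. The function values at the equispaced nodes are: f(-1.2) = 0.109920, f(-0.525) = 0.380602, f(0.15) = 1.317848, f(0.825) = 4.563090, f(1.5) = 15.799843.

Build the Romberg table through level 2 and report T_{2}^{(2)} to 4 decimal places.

T_{0}^{(0)} (trapezoid, 1 panel, h=2.7000): 21.478180
T_{1}^{(0)} (trapezoid, 2 panels, h=1.3500): 12.518185
T_{2}^{(0)} (trapezoid, 4 panels, h=0.6750): 9.596085
T_{1}^{(1)} = 12.518185 + (12.518185 − 21.478180)/3 = 9.531520
T_{2}^{(1)} = 9.596085 + (9.596085 − 12.518185)/3 = 8.622052
T_{2}^{(2)} = 8.622052 + (8.622052 − 9.531520)/15 = 8.561421

8.5614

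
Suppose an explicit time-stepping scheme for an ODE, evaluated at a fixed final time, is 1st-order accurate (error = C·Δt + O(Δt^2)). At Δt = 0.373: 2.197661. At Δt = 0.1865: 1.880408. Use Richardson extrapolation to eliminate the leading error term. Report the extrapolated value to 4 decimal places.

1.5632

Extrapolated value = (2·A(Δt/2) − A(Δt)) / (2 − 1)
= (2·1.880408 − 2.197661) / 1
= 1.563155 / 1 = 1.563155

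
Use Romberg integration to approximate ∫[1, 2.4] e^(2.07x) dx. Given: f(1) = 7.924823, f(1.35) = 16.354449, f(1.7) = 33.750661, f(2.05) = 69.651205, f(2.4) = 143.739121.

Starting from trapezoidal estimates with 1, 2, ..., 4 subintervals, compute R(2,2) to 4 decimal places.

R(0,0) (trapezoid, 1 panel, h=1.4000): 106.164761
R(1,0) (trapezoid, 2 panels, h=0.7000): 76.707843
R(2,0) (trapezoid, 4 panels, h=0.3500): 68.455900
R(1,1) = 76.707843 + (76.707843 − 106.164761)/3 = 66.888870
R(2,1) = 68.455900 + (68.455900 − 76.707843)/3 = 65.705252
R(2,2) = 65.705252 + (65.705252 − 66.888870)/15 = 65.626344

65.6263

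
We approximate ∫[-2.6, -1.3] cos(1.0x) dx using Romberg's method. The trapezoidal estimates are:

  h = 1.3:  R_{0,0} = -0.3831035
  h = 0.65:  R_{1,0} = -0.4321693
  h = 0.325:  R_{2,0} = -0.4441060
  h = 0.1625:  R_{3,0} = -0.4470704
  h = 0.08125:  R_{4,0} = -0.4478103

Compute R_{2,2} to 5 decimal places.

-0.44806

Richardson extrapolation on the trapezoidal column (denominator 4−1=3):
R_{1,1} = -0.4321693 + (-0.4321693 − (-0.3831035))/3 = -0.4485246
R_{2,1} = (4·(-0.4441060) − (-0.4321693)) / 3 = -0.4480849
R_{2,2} = (16·(-0.4480849) − (-0.4485246)) / 15 = -0.4480556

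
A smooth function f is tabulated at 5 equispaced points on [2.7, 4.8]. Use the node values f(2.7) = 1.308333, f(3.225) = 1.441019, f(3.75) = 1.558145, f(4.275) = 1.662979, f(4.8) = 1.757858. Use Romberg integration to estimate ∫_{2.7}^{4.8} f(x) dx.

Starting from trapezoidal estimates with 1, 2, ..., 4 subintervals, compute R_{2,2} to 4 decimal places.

R_{0,0} (trapezoid, 1 panel, h=2.1000): 3.219501
R_{1,0} (trapezoid, 2 panels, h=1.0500): 3.245803
R_{2,0} (trapezoid, 4 panels, h=0.5250): 3.252500
R_{1,1} = 3.245803 + (3.245803 − 3.219501)/3 = 3.254570
R_{2,1} = 3.252500 + (3.252500 − 3.245803)/3 = 3.254732
R_{2,2} = 3.254732 + (3.254732 − 3.254570)/15 = 3.254743

3.2547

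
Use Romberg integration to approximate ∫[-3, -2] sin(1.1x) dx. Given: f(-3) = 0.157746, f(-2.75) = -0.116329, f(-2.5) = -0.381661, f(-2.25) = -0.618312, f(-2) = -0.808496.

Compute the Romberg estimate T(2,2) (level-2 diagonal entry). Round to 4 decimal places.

-0.3627

T(0,0) (trapezoid, 1 panel, h=1.0000): -0.325375
T(1,0) (trapezoid, 2 panels, h=0.5000): -0.353518
T(2,0) (trapezoid, 4 panels, h=0.2500): -0.360419
T(1,1) = -0.353518 + (-0.353518 − (-0.325375))/3 = -0.362899
T(2,1) = -0.360419 + (-0.360419 − (-0.353518))/3 = -0.362719
T(2,2) = -0.362719 + (-0.362719 − (-0.362899))/15 = -0.362707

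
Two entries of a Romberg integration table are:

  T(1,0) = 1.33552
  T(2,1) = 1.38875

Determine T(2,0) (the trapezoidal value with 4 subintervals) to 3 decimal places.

1.375

From T(2,1) = (4·T(2,0) − T(1,0))/3, solve for T(2,0):
4·T(2,0) = 3·1.38875 + 1.33552 = 5.50177
T(2,0) = 1.37544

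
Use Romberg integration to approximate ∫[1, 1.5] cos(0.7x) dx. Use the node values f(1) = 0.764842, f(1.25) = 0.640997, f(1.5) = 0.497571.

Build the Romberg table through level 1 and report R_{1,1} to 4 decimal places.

R_{0,0} (trapezoid, 1 panel, h=0.5000): 0.315603
R_{1,0} (trapezoid, 2 panels, h=0.2500): 0.318051
R_{1,1} = 0.318051 + (0.318051 − 0.315603)/3 = 0.318867

0.3189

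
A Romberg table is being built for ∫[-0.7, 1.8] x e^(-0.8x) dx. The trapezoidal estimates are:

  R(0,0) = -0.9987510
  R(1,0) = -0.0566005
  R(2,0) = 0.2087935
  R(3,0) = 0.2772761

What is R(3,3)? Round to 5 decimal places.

0.30030

Richardson extrapolation on the trapezoidal column (denominator 4−1=3):
R(1,1) = (4·(-0.0566005) − (-0.9987510)) / 3 = 0.2574497
R(2,1) = (4·0.2087935 − (-0.0566005)) / 3 = 0.2972582
R(3,1) = (4·0.2772761 − 0.2087935) / 3 = 0.3001036
R(2,2) = 0.2972582 + (0.2972582 − 0.2574497)/15 = 0.2999121
R(3,2) = (16·0.3001036 − 0.2972582) / 15 = 0.3002933
R(3,3) = (64·0.3002933 − 0.2999121) / 63 = 0.3002994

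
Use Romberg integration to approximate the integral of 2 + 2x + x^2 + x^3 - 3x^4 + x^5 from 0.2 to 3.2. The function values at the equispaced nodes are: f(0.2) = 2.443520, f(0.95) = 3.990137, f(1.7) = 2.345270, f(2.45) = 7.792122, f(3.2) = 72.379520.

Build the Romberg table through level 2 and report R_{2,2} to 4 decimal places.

R_{0,0} (trapezoid, 1 panel, h=3.0000): 112.234560
R_{1,0} (trapezoid, 2 panels, h=1.5000): 59.635185
R_{2,0} (trapezoid, 4 panels, h=0.7500): 38.654287
R_{1,1} = 59.635185 + (59.635185 − 112.234560)/3 = 42.102060
R_{2,1} = 38.654287 + (38.654287 − 59.635185)/3 = 31.660654
R_{2,2} = 31.660654 + (31.660654 − 42.102060)/15 = 30.964560

30.9646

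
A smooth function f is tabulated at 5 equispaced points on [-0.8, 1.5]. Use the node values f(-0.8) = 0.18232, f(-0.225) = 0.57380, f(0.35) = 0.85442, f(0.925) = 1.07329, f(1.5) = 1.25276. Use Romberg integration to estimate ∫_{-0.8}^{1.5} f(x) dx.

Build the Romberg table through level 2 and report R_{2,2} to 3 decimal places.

1.866

R_{0,0} (trapezoid, 1 panel, h=2.3000): 1.65034
R_{1,0} (trapezoid, 2 panels, h=1.1500): 1.80775
R_{2,0} (trapezoid, 4 panels, h=0.5750): 1.85095
R_{1,1} = 1.80775 + (1.80775 − 1.65034)/3 = 1.86022
R_{2,1} = 1.85095 + (1.85095 − 1.80775)/3 = 1.86535
R_{2,2} = 1.86535 + (1.86535 − 1.86022)/15 = 1.86569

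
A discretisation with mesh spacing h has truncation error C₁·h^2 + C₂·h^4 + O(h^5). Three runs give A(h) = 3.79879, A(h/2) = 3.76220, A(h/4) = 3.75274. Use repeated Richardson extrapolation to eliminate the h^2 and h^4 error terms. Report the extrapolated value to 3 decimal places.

3.750

First eliminate the h^2 term (factor 2^2 = 4):
  B₁ = (4·3.76220 − 3.79879)/3 = 3.75000
  B₂ = (4·3.75274 − 3.76220)/3 = 3.74959
Then eliminate the h^4 term (factor 2^4 = 16):
  (16·3.74959 − 3.75000)/15 = 3.74956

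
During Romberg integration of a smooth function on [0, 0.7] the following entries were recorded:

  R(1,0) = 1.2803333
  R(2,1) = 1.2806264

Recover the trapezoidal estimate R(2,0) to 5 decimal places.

1.28055

From R(2,1) = (4·R(2,0) − R(1,0))/3, solve for R(2,0):
4·R(2,0) = 3·1.2806264 + 1.2803333 = 5.1222125
R(2,0) = 1.2805531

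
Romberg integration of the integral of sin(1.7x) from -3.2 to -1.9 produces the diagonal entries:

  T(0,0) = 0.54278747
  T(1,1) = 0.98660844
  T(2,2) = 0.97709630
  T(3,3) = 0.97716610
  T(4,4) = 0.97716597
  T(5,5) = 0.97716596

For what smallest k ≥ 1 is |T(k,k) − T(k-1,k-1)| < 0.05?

|T(1,1) − T(0,0)| = 0.44382097 ≥ 0.05
|T(2,2) − T(1,1)| = 0.00951214 < 0.05

k = 2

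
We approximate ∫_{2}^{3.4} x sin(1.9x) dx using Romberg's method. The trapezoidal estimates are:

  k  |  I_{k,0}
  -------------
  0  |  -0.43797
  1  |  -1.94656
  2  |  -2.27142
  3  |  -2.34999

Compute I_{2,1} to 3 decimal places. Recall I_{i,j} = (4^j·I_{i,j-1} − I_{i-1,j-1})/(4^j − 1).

-2.380

Richardson extrapolation on the trapezoidal column (denominator 4−1=3):
I_{2,1} = -2.27142 + (-2.27142 − (-1.94656))/3 = -2.37971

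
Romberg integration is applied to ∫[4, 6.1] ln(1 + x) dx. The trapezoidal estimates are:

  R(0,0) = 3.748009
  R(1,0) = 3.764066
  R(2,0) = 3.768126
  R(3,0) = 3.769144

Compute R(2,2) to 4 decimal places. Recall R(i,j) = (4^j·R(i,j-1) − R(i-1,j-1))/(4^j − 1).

3.7695

Richardson extrapolation on the trapezoidal column (denominator 4−1=3):
R(1,1) = 3.764066 + (3.764066 − 3.748009)/3 = 3.769418
R(2,1) = (4·3.768126 − 3.764066) / 3 = 3.769479
R(2,2) = (16·3.769479 − 3.769418) / 15 = 3.769483
(Column j=1 coincides with Simpson's rule on the same nodes.)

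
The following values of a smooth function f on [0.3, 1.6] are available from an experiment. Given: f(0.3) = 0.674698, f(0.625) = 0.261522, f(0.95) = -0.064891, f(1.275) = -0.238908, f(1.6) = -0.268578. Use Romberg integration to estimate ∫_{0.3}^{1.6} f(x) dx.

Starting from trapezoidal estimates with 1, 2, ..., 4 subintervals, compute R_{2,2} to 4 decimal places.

0.0403

R_{0,0} (trapezoid, 1 panel, h=1.3000): 0.263978
R_{1,0} (trapezoid, 2 panels, h=0.6500): 0.089810
R_{2,0} (trapezoid, 4 panels, h=0.3250): 0.052254
R_{1,1} = 0.089810 + (0.089810 − 0.263978)/3 = 0.031754
R_{2,1} = 0.052254 + (0.052254 − 0.089810)/3 = 0.039735
R_{2,2} = 0.039735 + (0.039735 − 0.031754)/15 = 0.040267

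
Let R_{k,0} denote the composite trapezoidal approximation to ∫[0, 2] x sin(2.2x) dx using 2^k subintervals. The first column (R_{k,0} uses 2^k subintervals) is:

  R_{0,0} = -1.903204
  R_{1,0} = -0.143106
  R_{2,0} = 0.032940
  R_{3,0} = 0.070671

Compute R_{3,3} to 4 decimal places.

0.0829

R_{1,1} = -0.143106 + (-0.143106 − (-1.903204))/3 = 0.443593
R_{2,1} = 0.032940 + (0.032940 − (-0.143106))/3 = 0.091622
R_{3,1} = 0.070671 + (0.070671 − 0.032940)/3 = 0.083248
R_{2,2} = (16·0.091622 − 0.443593) / 15 = 0.068157
R_{3,2} = 0.083248 + (0.083248 − 0.091622)/15 = 0.082690
R_{3,3} = (64·0.082690 − 0.068157) / 63 = 0.082921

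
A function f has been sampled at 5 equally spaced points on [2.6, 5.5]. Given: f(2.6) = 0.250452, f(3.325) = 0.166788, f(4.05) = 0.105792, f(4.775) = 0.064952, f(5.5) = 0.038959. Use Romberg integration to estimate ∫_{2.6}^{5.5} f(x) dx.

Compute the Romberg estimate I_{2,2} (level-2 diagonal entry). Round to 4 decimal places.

I_{0,0} (trapezoid, 1 panel, h=2.9000): 0.419646
I_{1,0} (trapezoid, 2 panels, h=1.4500): 0.363221
I_{2,0} (trapezoid, 4 panels, h=0.7250): 0.349622
I_{1,1} = 0.363221 + (0.363221 − 0.419646)/3 = 0.344413
I_{2,1} = 0.349622 + (0.349622 − 0.363221)/3 = 0.345089
I_{2,2} = 0.345089 + (0.345089 − 0.344413)/15 = 0.345134

0.3451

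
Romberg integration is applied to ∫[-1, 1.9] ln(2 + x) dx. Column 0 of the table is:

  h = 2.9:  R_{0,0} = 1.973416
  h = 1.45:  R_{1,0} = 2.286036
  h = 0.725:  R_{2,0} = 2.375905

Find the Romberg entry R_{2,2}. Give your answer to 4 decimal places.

R_{1,1} = 2.286036 + (2.286036 − 1.973416)/3 = 2.390243
R_{2,1} = (4·2.375905 − 2.286036) / 3 = 2.405861
R_{2,2} = (16·2.405861 − 2.390243) / 15 = 2.406902

2.4069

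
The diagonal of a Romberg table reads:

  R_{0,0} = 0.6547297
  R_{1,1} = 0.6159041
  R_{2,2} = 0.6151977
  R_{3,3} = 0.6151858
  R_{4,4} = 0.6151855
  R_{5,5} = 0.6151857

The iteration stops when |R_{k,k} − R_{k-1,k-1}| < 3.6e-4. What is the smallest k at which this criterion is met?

k = 3

|R_{1,1} − R_{0,0}| = 0.0388256 ≥ 3.6e-4
|R_{2,2} − R_{1,1}| = 0.0007064 ≥ 3.6e-4
|R_{3,3} − R_{2,2}| = 0.0000119 < 3.6e-4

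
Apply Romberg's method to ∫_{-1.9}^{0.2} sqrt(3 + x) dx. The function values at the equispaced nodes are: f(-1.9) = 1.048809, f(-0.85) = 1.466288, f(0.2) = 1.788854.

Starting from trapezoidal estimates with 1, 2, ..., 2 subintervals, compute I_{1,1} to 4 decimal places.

3.0460

I_{0,0} (trapezoid, 1 panel, h=2.1000): 2.979546
I_{1,0} (trapezoid, 2 panels, h=1.0500): 3.029375
I_{1,1} = 3.029375 + (3.029375 − 2.979546)/3 = 3.045985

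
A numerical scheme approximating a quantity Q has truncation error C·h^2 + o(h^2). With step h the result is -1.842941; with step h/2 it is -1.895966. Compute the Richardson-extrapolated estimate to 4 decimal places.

-1.9136

Extrapolated value = (4·A(h/2) − A(h)) / (4 − 1)
= (4·(-1.895966) − (-1.842941)) / 3
= -5.740923 / 3 = -1.913641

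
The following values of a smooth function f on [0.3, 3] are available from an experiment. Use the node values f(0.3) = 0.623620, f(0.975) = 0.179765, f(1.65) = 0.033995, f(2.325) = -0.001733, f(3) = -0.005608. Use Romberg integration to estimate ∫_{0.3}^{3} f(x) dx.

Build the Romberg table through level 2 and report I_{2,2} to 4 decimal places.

I_{0,0} (trapezoid, 1 panel, h=2.7000): 0.834316
I_{1,0} (trapezoid, 2 panels, h=1.3500): 0.463051
I_{2,0} (trapezoid, 4 panels, h=0.6750): 0.351697
I_{1,1} = 0.463051 + (0.463051 − 0.834316)/3 = 0.339296
I_{2,1} = 0.351697 + (0.351697 − 0.463051)/3 = 0.314579
I_{2,2} = 0.314579 + (0.314579 − 0.339296)/15 = 0.312931

0.3129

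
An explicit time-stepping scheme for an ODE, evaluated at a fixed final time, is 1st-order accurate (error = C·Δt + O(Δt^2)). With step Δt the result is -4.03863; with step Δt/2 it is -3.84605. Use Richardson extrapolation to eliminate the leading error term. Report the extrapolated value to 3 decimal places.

The leading error scales as Δt; refining by a factor of 2 reduces it by 2^1 = 2.
Extrapolated value = (2·A(Δt/2) − A(Δt)) / (2 − 1)
= (2·(-3.84605) − (-4.03863)) / 1
= -3.65347 / 1 = -3.65347

-3.653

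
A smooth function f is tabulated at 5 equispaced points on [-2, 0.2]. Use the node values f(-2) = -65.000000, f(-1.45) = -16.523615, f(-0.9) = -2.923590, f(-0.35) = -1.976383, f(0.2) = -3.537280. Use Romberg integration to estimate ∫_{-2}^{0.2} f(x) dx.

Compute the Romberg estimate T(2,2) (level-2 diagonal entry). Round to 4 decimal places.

-27.0562

T(0,0) (trapezoid, 1 panel, h=2.2000): -75.391008
T(1,0) (trapezoid, 2 panels, h=1.1000): -40.911453
T(2,0) (trapezoid, 4 panels, h=0.5500): -30.630725
T(1,1) = -40.911453 + (-40.911453 − (-75.391008))/3 = -29.418268
T(2,1) = -30.630725 + (-30.630725 − (-40.911453))/3 = -27.203816
T(2,2) = -27.203816 + (-27.203816 − (-29.418268))/15 = -27.056186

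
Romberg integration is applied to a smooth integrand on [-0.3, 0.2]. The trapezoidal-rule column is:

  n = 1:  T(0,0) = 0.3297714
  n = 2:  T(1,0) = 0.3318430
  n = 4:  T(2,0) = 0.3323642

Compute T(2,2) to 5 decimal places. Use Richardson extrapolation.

0.33254

T(1,1) = (4·0.3318430 − 0.3297714) / 3 = 0.3325335
T(2,1) = 0.3323642 + (0.3323642 − 0.3318430)/3 = 0.3325379
T(2,2) = 0.3325379 + (0.3325379 − 0.3325335)/15 = 0.3325382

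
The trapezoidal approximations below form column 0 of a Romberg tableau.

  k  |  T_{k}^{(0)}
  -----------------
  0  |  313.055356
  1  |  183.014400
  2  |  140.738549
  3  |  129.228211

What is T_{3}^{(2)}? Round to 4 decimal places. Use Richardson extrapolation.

T_{2}^{(1)} = (4·140.738549 − 183.014400) / 3 = 126.646599
T_{3}^{(1)} = 129.228211 + (129.228211 − 140.738549)/3 = 125.391432
T_{3}^{(2)} = (16·125.391432 − 126.646599) / 15 = 125.307754

125.3078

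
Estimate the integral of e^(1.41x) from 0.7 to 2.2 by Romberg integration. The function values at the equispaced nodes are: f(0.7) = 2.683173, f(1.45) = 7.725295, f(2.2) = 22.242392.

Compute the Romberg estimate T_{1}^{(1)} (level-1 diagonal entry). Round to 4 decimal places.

13.9567

T_{0}^{(0)} (trapezoid, 1 panel, h=1.5000): 18.694174
T_{1}^{(0)} (trapezoid, 2 panels, h=0.7500): 15.141058
T_{1}^{(1)} = 15.141058 + (15.141058 − 18.694174)/3 = 13.956686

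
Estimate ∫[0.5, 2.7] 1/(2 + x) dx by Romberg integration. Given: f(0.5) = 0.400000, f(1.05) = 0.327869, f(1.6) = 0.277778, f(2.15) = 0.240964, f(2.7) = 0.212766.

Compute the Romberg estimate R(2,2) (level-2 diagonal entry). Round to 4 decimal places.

R(0,0) (trapezoid, 1 panel, h=2.2000): 0.674043
R(1,0) (trapezoid, 2 panels, h=1.1000): 0.642577
R(2,0) (trapezoid, 4 panels, h=0.5500): 0.634147
R(1,1) = 0.642577 + (0.642577 − 0.674043)/3 = 0.632088
R(2,1) = 0.634147 + (0.634147 − 0.642577)/3 = 0.631337
R(2,2) = 0.631337 + (0.631337 − 0.632088)/15 = 0.631287

0.6313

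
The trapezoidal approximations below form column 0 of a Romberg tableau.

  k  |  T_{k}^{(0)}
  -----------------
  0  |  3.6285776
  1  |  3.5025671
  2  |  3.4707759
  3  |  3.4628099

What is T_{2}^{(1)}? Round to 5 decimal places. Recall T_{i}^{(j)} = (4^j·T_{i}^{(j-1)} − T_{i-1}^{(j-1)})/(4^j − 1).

3.46018

Richardson extrapolation on the trapezoidal column (denominator 4−1=3):
T_{2}^{(1)} = 3.4707759 + (3.4707759 − 3.5025671)/3 = 3.4601788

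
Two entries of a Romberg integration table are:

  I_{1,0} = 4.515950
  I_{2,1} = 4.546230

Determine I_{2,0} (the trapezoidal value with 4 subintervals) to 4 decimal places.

From I_{2,1} = (4·I_{2,0} − I_{1,0})/3, solve for I_{2,0}:
4·I_{2,0} = 3·4.546230 + 4.515950 = 18.154640
I_{2,0} = 4.538660

4.5387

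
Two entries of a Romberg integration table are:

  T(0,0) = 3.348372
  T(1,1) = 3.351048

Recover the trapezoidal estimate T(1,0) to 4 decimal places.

From T(1,1) = (4·T(1,0) − T(0,0))/3, solve for T(1,0):
4·T(1,0) = 3·3.351048 + 3.348372 = 13.401516
T(1,0) = 3.350379

3.3504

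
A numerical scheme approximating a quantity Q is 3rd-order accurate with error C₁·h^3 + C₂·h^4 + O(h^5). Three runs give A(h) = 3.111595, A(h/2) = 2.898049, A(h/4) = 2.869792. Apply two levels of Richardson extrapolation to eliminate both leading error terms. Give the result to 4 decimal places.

2.8656

First eliminate the h^3 term (factor 2^3 = 8):
  B₁ = (8·2.898049 − 3.111595)/7 = 2.867542
  B₂ = (8·2.869792 − 2.898049)/7 = 2.865755
Then eliminate the h^4 term (factor 2^4 = 16):
  (16·2.865755 − 2.867542)/15 = 2.865636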